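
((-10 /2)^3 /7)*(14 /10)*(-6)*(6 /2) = 450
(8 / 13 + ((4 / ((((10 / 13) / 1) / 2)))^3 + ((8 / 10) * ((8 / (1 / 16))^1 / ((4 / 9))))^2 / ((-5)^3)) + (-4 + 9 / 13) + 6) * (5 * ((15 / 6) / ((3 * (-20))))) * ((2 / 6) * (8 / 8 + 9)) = -9526541 / 19500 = -488.54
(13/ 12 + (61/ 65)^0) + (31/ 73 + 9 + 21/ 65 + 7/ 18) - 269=-43863167/ 170820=-256.78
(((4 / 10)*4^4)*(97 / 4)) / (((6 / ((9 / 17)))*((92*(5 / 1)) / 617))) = 2872752 / 9775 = 293.89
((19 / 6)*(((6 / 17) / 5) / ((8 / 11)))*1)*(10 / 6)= 209 / 408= 0.51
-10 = -10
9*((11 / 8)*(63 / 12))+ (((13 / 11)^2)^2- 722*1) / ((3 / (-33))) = 340118861 / 42592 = 7985.51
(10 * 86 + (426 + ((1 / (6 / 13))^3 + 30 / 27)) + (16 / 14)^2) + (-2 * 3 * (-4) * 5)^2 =166153861 / 10584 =15698.59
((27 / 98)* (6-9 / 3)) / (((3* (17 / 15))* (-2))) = -405 / 3332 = -0.12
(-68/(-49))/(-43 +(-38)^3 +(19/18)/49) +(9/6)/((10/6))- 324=-156493532781/484350110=-323.10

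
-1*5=-5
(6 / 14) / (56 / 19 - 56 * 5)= -57 / 36848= -0.00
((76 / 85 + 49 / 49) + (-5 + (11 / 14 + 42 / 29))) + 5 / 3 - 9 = -849487 / 103530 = -8.21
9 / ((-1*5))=-9 / 5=-1.80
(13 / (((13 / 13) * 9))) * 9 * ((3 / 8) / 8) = 39 / 64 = 0.61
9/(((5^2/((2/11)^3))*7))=72/232925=0.00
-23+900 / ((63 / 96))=9439 / 7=1348.43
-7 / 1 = -7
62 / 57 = 1.09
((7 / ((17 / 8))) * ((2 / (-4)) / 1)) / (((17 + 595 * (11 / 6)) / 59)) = -9912 / 112999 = -0.09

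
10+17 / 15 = 11.13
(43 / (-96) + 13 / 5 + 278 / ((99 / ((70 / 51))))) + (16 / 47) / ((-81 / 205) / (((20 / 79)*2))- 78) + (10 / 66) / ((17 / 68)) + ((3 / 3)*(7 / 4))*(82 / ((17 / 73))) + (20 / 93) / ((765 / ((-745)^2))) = 197398543610307319 / 253451867819040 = 778.84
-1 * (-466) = 466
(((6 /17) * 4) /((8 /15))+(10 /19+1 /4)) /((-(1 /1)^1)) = -4423 /1292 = -3.42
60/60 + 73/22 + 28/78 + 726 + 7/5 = 3140611/4290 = 732.08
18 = 18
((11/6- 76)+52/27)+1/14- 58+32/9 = -23930/189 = -126.61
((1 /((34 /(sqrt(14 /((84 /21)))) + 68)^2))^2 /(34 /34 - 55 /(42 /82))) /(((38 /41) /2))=-11855109 /6480161632340864 + 632835 * sqrt(14) /1620040408085216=-0.00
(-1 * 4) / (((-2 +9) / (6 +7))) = -52 / 7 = -7.43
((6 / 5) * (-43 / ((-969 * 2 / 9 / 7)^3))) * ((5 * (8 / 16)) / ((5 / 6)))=0.01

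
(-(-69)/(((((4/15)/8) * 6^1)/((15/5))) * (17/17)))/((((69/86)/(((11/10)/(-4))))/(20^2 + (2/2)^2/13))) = -7380219/52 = -141927.29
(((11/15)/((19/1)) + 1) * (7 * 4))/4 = 2072/285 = 7.27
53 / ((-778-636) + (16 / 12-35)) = -0.04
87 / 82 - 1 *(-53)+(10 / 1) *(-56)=-41487 / 82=-505.94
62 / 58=31 / 29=1.07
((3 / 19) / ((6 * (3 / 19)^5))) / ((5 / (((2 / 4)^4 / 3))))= 130321 / 116640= 1.12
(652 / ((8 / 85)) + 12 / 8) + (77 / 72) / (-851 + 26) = 37416593 / 5400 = 6929.00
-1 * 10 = -10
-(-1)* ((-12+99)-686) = -599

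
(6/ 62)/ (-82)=-3/ 2542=-0.00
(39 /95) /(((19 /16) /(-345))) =-43056 /361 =-119.27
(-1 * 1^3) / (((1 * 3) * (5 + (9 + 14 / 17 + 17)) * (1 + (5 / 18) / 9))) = -918 / 90347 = -0.01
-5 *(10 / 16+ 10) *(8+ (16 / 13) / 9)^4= -232864.50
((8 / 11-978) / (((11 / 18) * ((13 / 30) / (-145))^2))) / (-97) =3661503750000 / 1983553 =1845931.90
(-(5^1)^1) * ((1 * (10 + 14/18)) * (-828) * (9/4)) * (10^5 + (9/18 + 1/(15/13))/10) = 200790274413/20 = 10039513720.65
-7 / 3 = -2.33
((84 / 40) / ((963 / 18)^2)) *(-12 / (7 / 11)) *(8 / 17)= -6336 / 973165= -0.01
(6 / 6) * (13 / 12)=13 / 12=1.08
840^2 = 705600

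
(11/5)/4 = 11/20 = 0.55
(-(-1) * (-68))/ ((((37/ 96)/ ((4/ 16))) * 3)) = -544/ 37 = -14.70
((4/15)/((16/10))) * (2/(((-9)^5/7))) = -0.00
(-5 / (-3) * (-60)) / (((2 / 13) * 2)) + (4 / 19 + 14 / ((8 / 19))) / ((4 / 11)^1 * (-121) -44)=-325.38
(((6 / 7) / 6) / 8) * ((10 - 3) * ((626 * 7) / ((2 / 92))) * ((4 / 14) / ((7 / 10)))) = 71990 / 7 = 10284.29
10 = 10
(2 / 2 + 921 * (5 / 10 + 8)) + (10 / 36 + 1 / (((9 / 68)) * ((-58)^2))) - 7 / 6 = 39503183 / 5046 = 7828.61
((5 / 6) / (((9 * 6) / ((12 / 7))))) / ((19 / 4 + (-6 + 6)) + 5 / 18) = 20 / 3801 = 0.01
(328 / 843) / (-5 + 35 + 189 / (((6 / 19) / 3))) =656 / 3077793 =0.00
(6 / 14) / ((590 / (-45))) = -27 / 826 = -0.03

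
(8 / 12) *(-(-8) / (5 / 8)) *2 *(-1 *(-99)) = 8448 / 5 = 1689.60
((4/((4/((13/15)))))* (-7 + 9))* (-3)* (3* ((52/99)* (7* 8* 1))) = -75712/165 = -458.86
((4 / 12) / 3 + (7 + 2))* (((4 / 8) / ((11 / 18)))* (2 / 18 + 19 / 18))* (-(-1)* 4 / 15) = 1148 / 495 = 2.32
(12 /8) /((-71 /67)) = -201 /142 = -1.42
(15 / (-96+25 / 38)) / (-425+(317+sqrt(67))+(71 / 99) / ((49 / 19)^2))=0.00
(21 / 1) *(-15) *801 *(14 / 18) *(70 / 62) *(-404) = 2774904300 / 31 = 89513041.94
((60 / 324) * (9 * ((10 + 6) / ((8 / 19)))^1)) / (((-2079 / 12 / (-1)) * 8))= 95 / 2079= 0.05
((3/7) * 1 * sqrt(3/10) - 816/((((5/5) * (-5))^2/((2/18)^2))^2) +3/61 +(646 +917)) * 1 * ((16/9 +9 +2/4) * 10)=29 * sqrt(30)/6 +26456187573074/150082875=176303.66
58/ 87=2/ 3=0.67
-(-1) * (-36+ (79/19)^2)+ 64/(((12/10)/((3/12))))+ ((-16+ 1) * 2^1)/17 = -131515/18411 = -7.14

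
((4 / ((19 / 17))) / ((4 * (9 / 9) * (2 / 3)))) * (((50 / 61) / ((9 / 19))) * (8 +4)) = 1700 / 61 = 27.87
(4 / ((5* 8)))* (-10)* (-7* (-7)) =-49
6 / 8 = 3 / 4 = 0.75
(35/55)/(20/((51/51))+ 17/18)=126/4147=0.03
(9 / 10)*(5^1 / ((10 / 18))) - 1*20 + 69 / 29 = -2761 / 290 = -9.52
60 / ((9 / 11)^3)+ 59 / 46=1238857 / 11178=110.83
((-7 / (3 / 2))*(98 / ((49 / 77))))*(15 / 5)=-2156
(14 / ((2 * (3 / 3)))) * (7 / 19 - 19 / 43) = -420 / 817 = -0.51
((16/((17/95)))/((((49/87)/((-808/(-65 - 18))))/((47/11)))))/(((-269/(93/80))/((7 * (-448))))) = 373632800256/4175149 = 89489.69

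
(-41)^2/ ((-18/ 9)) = -1681/ 2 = -840.50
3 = 3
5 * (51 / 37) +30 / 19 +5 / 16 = 98795 / 11248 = 8.78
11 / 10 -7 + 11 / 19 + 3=-441 / 190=-2.32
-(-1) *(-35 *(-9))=315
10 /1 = 10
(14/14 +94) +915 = 1010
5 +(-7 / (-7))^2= 6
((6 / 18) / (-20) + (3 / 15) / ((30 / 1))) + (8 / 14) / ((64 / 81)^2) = 162233 / 179200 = 0.91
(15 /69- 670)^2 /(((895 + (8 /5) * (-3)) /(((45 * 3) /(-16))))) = -160186966875 /37673264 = -4252.01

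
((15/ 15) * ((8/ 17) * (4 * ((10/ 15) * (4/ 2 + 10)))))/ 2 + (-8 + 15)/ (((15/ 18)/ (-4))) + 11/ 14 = -30089/ 1190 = -25.28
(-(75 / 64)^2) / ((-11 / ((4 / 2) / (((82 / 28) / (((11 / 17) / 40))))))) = 7875 / 5709824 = 0.00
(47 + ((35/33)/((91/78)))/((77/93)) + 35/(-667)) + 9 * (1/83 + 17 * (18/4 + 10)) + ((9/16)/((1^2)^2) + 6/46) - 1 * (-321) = 1941913133199/750252272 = 2588.35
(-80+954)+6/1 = 880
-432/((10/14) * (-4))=756/5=151.20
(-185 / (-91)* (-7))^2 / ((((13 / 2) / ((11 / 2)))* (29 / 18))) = 6776550 / 63713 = 106.36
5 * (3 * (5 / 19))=75 / 19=3.95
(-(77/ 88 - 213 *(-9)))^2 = 235407649/ 64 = 3678244.52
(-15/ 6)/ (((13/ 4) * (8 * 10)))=-1/ 104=-0.01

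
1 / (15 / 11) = 0.73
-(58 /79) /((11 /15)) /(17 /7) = -6090 /14773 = -0.41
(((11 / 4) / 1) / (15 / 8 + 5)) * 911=1822 / 5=364.40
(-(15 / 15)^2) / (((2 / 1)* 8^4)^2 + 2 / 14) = -7 / 469762049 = -0.00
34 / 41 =0.83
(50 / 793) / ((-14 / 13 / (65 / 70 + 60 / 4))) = -0.93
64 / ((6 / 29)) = 928 / 3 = 309.33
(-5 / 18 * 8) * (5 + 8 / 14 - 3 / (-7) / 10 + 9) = -682 / 21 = -32.48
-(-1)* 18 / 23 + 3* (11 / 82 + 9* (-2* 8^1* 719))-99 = -585991167 / 1886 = -310705.81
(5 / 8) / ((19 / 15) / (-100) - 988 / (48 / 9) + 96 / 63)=-4375 / 1286172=-0.00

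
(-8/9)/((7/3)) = -8/21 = -0.38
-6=-6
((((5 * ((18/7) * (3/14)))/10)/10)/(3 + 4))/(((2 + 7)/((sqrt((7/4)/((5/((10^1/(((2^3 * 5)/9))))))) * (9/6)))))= 27 * sqrt(35)/274400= 0.00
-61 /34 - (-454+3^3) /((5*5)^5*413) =-35146482301 /19589843750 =-1.79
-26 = -26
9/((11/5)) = 45/11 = 4.09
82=82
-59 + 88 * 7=557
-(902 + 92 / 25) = -22642 / 25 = -905.68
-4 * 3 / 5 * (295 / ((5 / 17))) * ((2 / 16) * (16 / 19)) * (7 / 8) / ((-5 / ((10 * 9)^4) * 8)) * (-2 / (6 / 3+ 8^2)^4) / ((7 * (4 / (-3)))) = 18279675 / 4450864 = 4.11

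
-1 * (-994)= 994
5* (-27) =-135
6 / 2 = 3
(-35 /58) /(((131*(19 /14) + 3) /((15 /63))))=-175 /220197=-0.00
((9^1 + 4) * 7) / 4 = 91 / 4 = 22.75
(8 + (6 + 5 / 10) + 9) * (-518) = -12173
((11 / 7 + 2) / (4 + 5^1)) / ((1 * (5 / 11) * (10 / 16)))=88 / 63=1.40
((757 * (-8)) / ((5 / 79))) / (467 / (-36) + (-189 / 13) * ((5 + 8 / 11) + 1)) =2462926752 / 2851385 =863.77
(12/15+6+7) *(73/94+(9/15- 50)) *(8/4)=-1576857/1175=-1342.01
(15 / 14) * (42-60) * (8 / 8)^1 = -135 / 7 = -19.29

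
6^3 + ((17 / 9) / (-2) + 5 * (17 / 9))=449 / 2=224.50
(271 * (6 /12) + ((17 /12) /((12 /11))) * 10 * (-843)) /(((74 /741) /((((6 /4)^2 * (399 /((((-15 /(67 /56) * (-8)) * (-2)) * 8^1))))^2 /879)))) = -2804312676075183 /72752719462400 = -38.55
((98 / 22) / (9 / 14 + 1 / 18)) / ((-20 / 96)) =-18522 / 605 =-30.61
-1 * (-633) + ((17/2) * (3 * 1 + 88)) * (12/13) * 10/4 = 2418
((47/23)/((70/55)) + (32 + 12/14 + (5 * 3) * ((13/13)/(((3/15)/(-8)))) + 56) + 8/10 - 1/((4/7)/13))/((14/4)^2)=-1711389/39445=-43.39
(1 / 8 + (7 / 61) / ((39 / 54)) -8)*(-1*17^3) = 240496263 / 6344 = 37909.25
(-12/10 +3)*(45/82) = 81/82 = 0.99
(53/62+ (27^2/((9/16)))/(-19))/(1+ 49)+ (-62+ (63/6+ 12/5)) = -594267/11780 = -50.45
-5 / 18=-0.28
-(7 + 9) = -16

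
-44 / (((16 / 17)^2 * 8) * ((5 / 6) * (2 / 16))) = -9537 / 160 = -59.61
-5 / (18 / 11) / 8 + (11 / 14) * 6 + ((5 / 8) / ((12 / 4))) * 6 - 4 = 1595 / 1008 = 1.58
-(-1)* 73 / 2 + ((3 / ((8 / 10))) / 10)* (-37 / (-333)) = 877 / 24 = 36.54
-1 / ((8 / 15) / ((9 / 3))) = -45 / 8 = -5.62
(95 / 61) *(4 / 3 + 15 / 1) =4655 / 183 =25.44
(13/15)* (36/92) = 39/115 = 0.34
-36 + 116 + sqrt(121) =91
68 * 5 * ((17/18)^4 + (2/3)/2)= 10073605/26244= 383.84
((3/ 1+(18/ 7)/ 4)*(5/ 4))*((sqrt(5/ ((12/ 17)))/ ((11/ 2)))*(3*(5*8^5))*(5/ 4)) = 6528000*sqrt(255)/ 77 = 1353815.59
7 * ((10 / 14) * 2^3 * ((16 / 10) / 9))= 64 / 9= 7.11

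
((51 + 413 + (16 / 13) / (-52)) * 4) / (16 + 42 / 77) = 1725064 / 15379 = 112.17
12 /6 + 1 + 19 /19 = 4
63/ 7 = 9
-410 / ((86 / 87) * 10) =-3567 / 86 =-41.48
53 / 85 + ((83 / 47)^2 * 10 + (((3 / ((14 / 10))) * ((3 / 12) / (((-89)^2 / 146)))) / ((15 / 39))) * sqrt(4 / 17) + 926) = 2847 * sqrt(17) / 942599 + 179843117 / 187765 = 957.82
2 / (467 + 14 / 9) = 18 / 4217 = 0.00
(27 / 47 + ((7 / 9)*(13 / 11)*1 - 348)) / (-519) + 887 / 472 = 2903025277 / 1139836104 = 2.55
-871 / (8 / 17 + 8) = -14807 / 144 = -102.83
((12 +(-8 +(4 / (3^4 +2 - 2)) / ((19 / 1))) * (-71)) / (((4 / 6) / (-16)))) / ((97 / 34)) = -242715392 / 49761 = -4877.62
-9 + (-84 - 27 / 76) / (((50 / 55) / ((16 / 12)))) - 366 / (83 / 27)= -3970591 / 15770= -251.78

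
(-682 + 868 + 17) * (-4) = -812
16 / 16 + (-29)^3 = -24388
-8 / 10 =-4 / 5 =-0.80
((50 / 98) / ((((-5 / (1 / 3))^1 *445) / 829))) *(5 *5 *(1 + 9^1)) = -207250 / 13083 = -15.84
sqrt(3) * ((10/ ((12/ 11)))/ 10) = 11 * sqrt(3)/ 12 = 1.59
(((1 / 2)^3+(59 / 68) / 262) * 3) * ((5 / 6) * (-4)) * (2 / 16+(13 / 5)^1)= -3.50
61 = 61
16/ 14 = 1.14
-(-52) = 52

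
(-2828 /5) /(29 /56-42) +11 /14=23217 /1610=14.42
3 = 3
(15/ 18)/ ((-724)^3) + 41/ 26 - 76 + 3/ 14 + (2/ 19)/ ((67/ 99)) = -19533536865330959/ 263776890878592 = -74.05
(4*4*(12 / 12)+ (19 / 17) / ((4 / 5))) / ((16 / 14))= 8281 / 544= 15.22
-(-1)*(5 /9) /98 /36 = 5 /31752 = 0.00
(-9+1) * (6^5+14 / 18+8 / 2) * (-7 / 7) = 560216 / 9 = 62246.22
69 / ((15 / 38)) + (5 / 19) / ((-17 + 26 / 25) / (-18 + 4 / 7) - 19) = 915860892 / 5239915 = 174.79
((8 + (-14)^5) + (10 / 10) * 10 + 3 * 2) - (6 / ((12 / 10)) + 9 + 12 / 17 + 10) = -9143020 / 17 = -537824.71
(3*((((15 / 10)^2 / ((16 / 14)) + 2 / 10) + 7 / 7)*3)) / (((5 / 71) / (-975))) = -12634947 / 32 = -394842.09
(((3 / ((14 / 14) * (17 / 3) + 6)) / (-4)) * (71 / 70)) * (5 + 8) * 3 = -24921 / 9800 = -2.54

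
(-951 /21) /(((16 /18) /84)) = -8559 /2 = -4279.50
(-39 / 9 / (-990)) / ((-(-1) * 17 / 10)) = 13 / 5049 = 0.00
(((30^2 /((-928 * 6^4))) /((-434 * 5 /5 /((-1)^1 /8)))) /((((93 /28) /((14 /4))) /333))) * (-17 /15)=22015 /256840704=0.00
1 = 1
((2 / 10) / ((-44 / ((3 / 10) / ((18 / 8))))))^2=1 / 2722500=0.00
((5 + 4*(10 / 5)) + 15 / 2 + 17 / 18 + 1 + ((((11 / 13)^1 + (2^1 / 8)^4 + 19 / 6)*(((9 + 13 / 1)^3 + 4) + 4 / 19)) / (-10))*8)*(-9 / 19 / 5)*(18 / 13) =27375314679 / 6100900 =4487.09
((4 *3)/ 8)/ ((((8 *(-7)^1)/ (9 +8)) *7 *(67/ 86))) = -2193/ 26264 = -0.08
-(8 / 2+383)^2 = -149769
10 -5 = 5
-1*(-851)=851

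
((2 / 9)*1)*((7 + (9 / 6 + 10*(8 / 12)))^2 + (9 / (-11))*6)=89147 / 1782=50.03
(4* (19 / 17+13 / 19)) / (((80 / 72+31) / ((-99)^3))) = -20329704648 / 93347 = -217786.37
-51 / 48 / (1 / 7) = -119 / 16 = -7.44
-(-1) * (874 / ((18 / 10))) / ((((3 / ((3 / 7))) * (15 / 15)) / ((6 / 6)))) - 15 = 3425 / 63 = 54.37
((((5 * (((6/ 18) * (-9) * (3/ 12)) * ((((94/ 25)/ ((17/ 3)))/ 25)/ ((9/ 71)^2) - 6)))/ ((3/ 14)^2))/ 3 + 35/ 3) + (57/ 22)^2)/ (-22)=-34176743411/ 5498361000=-6.22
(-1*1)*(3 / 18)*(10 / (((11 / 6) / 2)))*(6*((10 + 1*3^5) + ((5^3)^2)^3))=-457763671905360 / 11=-41614879264123.64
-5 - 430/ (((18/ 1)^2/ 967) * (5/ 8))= -166729/ 81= -2058.38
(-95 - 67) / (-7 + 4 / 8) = 24.92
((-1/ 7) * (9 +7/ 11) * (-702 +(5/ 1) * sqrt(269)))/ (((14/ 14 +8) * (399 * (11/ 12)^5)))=685780992/ 1649323291 -4884480 * sqrt(269)/ 1649323291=0.37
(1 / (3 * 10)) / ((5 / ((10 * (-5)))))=-1 / 3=-0.33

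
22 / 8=11 / 4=2.75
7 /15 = 0.47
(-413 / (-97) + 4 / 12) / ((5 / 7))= 9352 / 1455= 6.43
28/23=1.22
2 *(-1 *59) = -118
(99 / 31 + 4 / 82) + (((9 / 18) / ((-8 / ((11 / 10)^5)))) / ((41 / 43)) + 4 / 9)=65544671153 / 18302400000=3.58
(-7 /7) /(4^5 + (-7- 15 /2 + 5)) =-2 /2029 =-0.00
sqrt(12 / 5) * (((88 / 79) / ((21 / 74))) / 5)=13024 * sqrt(15) / 41475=1.22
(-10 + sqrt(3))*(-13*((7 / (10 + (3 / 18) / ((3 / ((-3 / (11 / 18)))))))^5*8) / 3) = 55.32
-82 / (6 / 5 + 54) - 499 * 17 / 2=-292766 / 69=-4242.99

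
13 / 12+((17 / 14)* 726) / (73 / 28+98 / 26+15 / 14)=3885947 / 32532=119.45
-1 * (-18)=18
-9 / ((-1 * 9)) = 1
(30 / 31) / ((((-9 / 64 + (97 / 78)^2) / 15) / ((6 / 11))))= 52565760 / 9333511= 5.63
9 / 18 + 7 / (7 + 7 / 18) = 55 / 38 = 1.45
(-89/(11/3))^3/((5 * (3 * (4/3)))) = -19034163/26620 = -715.03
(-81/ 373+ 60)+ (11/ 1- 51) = 7379/ 373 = 19.78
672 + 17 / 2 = 1361 / 2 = 680.50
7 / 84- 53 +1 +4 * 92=3793 / 12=316.08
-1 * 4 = -4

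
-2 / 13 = -0.15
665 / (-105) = -19 / 3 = -6.33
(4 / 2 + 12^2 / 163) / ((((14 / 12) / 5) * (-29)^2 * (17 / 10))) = 141000 / 16312877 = 0.01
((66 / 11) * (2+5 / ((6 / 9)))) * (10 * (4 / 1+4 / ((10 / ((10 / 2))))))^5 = 44323200000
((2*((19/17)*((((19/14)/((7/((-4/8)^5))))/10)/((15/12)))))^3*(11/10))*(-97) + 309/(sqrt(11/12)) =50197955027/369926103680000000 + 618*sqrt(33)/11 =322.74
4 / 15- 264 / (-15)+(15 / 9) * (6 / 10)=283 / 15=18.87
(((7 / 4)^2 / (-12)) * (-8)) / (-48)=-49 / 1152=-0.04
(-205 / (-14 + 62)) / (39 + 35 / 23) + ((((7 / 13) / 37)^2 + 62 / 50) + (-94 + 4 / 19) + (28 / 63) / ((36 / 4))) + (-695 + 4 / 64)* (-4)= 356693942148614813 / 132740875051200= 2687.14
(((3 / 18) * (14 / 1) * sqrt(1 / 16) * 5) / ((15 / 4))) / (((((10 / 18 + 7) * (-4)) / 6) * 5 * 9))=-7 / 2040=-0.00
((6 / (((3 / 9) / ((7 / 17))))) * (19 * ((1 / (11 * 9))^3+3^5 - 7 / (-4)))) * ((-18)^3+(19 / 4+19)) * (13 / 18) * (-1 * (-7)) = -267107820170102275 / 263921328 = -1012073644.04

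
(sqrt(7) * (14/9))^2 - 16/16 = 1291/81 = 15.94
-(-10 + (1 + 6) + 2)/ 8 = 0.12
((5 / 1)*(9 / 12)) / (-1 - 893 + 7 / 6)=-45 / 10714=-0.00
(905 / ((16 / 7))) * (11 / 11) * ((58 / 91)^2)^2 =65.34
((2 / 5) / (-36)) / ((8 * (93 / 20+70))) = -1 / 53748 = -0.00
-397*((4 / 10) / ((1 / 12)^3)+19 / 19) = -1374017 / 5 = -274803.40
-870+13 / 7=-6077 / 7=-868.14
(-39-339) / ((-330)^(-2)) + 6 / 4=-82328397 / 2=-41164198.50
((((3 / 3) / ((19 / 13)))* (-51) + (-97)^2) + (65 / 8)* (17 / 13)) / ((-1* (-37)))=1426479 / 5624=253.64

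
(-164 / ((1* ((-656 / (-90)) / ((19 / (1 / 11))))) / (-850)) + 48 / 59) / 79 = 235830423 / 4661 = 50596.53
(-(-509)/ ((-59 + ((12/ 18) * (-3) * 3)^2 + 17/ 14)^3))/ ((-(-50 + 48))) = -698348/ 28372625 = -0.02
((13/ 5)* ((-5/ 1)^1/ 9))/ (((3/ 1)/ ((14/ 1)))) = -182/ 27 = -6.74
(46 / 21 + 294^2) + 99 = 1817281 / 21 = 86537.19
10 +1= 11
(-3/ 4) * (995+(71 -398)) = -501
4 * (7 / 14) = 2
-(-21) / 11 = 1.91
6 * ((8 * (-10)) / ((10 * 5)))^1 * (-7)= 336 / 5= 67.20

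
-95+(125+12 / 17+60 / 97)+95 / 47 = 33.35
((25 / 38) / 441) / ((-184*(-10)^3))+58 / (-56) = -127743839 / 123338880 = -1.04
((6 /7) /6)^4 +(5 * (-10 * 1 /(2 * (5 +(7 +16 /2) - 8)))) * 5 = -300113 /28812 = -10.42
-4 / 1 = -4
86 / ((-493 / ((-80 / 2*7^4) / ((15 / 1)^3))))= 1651888 / 332775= 4.96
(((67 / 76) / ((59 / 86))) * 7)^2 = 406707889 / 5026564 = 80.91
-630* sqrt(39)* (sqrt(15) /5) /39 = -126* sqrt(65) /13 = -78.14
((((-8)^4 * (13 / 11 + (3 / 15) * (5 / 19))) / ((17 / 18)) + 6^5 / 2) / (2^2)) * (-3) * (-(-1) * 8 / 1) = -197015328 / 3553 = -55450.42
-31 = -31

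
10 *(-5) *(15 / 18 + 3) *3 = -575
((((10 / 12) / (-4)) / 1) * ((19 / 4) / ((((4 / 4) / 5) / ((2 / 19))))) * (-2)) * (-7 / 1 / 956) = -175 / 22944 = -0.01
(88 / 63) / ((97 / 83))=1.20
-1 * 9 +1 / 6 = -53 / 6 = -8.83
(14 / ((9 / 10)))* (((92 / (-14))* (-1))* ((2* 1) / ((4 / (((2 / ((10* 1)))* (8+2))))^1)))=920 / 9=102.22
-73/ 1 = -73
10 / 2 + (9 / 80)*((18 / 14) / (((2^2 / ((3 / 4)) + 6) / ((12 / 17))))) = 405329 / 80920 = 5.01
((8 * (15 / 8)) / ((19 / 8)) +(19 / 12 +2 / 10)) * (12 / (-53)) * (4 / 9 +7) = -618611 / 45315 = -13.65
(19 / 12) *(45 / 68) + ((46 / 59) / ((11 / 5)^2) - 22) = -40372361 / 1941808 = -20.79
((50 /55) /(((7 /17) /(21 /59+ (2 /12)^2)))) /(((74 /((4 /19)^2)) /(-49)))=-1939700 /78018237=-0.02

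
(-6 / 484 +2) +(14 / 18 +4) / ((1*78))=2.05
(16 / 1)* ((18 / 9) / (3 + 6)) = 32 / 9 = 3.56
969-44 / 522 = 252887 / 261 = 968.92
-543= -543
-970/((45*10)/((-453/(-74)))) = -14647/1110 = -13.20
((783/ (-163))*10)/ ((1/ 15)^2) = -1761750/ 163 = -10808.28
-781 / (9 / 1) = -86.78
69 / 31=2.23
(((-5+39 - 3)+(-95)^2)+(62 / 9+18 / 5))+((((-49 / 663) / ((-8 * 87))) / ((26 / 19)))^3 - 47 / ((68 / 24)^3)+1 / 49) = 9064.44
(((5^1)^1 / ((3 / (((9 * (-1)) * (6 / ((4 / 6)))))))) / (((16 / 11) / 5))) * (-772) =358256.25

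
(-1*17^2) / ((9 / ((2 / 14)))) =-4.59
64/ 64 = 1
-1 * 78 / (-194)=39 / 97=0.40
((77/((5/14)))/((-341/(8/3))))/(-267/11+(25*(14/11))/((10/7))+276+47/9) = -336/55645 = -0.01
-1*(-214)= 214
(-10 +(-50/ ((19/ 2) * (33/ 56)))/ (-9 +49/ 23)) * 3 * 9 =-234.90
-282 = -282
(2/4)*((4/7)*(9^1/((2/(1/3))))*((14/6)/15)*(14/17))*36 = 168/85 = 1.98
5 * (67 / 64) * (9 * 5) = 15075 / 64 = 235.55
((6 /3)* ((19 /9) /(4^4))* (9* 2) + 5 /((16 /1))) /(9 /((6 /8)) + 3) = 13 /320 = 0.04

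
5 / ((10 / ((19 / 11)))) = 19 / 22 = 0.86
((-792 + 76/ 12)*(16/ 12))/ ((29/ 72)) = -75424/ 29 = -2600.83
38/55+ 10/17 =1196/935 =1.28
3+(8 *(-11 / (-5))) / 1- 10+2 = 63 / 5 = 12.60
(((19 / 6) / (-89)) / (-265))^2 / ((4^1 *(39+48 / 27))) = 361 / 3266313065200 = 0.00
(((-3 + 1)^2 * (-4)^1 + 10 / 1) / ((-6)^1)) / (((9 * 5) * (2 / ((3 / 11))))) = 1 / 330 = 0.00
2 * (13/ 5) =26/ 5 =5.20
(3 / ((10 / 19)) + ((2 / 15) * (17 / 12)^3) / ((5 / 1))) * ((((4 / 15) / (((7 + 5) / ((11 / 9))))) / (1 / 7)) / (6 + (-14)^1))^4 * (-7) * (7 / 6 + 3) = -92097838799351 / 1713824268779520000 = -0.00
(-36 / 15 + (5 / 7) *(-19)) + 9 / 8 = -4157 / 280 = -14.85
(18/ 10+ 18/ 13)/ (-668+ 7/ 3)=-621/ 129805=-0.00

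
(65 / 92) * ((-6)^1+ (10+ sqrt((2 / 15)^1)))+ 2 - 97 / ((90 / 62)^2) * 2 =-4063207 / 46575+ 13 * sqrt(30) / 276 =-86.98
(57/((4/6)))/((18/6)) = 57/2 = 28.50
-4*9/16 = -9/4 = -2.25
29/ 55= 0.53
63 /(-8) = -63 /8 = -7.88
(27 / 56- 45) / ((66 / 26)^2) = -46813 / 6776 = -6.91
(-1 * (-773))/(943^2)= 773/889249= 0.00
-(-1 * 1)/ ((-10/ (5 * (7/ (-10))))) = 7/ 20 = 0.35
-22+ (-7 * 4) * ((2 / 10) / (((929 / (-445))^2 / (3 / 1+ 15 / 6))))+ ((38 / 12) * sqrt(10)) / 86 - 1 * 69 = -84635901 / 863041+ 19 * sqrt(10) / 516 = -97.95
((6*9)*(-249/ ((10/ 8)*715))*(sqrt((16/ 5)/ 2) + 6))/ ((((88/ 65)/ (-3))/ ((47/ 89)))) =1895886*sqrt(10)/ 269225 + 5687658/ 53845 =127.90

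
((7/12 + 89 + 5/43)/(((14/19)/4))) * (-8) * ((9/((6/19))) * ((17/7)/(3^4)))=-568102090/170667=-3328.72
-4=-4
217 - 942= -725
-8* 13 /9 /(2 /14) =-728 /9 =-80.89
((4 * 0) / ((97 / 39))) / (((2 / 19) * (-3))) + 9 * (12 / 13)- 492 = -6288 / 13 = -483.69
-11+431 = 420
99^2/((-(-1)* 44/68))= 15147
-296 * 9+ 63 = -2601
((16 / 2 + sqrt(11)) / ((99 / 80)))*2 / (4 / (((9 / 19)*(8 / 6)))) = 2.89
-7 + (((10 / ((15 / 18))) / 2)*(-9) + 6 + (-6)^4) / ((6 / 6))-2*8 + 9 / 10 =12259 / 10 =1225.90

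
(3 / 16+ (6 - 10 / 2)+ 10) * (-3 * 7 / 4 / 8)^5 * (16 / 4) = -731054079 / 134217728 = -5.45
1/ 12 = 0.08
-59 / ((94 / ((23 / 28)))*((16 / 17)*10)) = -23069 / 421120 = -0.05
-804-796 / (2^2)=-1003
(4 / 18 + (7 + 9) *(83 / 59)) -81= -30941 / 531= -58.27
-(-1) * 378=378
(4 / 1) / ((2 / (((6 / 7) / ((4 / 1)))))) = 3 / 7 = 0.43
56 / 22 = 28 / 11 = 2.55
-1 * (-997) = 997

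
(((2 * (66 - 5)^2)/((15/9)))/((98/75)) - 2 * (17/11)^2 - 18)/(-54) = -20125801/320166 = -62.86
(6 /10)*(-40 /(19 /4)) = -96 /19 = -5.05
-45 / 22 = -2.05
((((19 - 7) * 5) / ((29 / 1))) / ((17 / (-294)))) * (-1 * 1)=17640 / 493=35.78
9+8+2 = 19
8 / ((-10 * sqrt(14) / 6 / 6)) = -72 * sqrt(14) / 35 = -7.70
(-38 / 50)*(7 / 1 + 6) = -247 / 25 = -9.88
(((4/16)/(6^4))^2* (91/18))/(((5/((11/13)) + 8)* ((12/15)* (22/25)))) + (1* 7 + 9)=9473356737647/592084795392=16.00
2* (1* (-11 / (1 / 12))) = -264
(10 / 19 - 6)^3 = -1124864 / 6859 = -164.00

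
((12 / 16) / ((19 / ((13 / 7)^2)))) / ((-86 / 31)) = -15717 / 320264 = -0.05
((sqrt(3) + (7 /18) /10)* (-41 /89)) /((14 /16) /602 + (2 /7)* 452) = -197456* sqrt(3) /55354351- 345548 /2490945795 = -0.01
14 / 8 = 7 / 4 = 1.75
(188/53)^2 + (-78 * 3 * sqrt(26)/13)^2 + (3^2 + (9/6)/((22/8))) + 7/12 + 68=3157152737/370788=8514.71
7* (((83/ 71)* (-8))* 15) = -69720/ 71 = -981.97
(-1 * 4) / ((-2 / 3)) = 6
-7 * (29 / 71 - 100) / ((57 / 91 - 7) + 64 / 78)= -13512681 / 107636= -125.54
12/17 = 0.71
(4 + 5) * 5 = 45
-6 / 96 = -0.06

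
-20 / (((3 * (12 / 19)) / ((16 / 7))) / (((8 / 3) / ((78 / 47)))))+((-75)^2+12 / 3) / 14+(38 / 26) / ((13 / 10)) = 69841081 / 191646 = 364.43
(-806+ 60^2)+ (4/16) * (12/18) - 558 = 2236.17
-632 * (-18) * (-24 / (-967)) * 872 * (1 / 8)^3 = 464994 / 967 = 480.86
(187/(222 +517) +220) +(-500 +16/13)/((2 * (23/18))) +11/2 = 30.58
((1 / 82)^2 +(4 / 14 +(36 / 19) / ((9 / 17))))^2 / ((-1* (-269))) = 11945795400361 / 215134950760016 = 0.06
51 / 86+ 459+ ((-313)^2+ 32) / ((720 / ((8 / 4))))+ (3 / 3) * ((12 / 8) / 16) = 731.91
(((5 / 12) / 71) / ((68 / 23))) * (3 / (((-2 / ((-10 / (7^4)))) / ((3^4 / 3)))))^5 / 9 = 46409746078125 / 1540948246739482963312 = 0.00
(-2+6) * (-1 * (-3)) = 12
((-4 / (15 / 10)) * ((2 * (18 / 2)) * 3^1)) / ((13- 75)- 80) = 72 / 71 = 1.01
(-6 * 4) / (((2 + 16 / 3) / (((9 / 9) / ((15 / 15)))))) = -36 / 11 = -3.27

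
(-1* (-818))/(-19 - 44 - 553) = -409/308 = -1.33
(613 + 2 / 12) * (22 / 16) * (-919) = -37191011 / 48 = -774812.73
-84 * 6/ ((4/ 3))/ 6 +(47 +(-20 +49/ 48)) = -34.98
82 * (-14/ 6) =-574/ 3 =-191.33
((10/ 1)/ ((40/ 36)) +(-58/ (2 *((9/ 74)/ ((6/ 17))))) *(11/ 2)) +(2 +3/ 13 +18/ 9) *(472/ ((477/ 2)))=-46962209/ 105417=-445.49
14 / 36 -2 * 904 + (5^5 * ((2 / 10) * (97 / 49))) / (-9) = -1715563 / 882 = -1945.08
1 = 1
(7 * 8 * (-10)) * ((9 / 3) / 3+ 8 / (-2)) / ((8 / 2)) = 420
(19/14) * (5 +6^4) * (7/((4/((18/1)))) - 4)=1359545/28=48555.18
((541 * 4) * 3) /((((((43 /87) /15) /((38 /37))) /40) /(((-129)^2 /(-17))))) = -4983604574400 /629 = -7923059736.72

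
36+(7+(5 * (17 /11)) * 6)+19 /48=47393 /528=89.76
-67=-67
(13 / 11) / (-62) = -13 / 682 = -0.02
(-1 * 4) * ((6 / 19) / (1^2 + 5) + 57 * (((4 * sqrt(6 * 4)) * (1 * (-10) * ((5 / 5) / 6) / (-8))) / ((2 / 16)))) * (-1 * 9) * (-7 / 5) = -38304 * sqrt(6)-252 / 95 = -93827.91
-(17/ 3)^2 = -289/ 9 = -32.11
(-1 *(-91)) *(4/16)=91/4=22.75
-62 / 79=-0.78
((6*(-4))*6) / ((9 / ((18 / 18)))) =-16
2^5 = 32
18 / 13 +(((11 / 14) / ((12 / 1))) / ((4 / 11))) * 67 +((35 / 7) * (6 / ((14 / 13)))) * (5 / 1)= 1334287 / 8736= 152.73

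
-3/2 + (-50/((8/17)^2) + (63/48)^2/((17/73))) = -956935/4352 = -219.88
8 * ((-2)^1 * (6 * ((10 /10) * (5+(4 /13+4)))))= -893.54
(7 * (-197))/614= -1379/614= -2.25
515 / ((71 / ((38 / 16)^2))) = 185915 / 4544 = 40.91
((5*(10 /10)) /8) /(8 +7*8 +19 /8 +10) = 5 /611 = 0.01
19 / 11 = 1.73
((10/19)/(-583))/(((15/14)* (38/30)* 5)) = -28/210463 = -0.00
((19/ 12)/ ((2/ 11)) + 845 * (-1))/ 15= -20071/ 360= -55.75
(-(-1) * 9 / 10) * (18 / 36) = 9 / 20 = 0.45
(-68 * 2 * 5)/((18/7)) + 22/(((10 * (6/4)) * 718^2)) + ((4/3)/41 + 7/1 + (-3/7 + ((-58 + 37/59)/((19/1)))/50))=-96243575459980/373180477383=-257.90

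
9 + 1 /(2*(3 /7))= 61 /6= 10.17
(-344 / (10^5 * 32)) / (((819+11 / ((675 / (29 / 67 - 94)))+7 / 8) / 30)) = -233361 / 59215820600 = -0.00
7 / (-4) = -7 / 4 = -1.75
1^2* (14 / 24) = 0.58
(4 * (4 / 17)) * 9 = 144 / 17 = 8.47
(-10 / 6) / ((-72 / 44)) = 55 / 54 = 1.02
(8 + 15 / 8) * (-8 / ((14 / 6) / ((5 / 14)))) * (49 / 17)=-1185 / 34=-34.85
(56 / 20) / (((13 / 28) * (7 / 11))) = 616 / 65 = 9.48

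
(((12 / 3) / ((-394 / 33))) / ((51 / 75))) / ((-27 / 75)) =13750 / 10047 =1.37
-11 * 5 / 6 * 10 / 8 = -275 / 24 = -11.46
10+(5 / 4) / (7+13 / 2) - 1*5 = 275 / 54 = 5.09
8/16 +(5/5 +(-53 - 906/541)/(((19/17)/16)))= -16060139/20558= -781.21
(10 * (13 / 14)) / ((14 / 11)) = 715 / 98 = 7.30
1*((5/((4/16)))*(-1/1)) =-20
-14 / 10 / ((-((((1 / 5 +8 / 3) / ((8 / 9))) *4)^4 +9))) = 14000 / 277012881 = 0.00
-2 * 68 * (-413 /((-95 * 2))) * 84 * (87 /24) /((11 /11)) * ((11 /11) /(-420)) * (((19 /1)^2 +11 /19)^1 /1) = 139879383 /1805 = 77495.50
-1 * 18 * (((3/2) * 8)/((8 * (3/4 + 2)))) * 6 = -648/11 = -58.91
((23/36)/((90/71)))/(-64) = -1633/207360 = -0.01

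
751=751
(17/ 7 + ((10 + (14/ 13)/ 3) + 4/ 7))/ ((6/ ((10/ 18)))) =2605/ 2106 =1.24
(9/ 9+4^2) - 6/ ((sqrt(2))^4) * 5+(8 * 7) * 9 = 1027/ 2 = 513.50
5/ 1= 5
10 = 10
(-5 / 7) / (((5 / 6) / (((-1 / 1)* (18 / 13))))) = 108 / 91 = 1.19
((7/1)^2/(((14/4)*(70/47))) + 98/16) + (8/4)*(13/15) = 2071/120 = 17.26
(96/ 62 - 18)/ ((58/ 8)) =-2.27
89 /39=2.28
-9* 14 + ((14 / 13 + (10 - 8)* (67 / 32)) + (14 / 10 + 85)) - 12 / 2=-41949 / 1040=-40.34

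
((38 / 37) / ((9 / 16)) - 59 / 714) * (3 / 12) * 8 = 138155 / 39627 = 3.49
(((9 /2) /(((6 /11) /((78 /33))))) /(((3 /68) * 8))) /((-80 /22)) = -2431 /160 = -15.19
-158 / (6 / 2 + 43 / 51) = -4029 / 98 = -41.11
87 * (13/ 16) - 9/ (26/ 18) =13407/ 208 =64.46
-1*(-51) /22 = 51 /22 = 2.32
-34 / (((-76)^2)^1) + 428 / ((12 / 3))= 308999 / 2888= 106.99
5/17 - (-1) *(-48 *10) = -8155/17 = -479.71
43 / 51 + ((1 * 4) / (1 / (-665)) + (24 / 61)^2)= -504601481 / 189771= -2659.00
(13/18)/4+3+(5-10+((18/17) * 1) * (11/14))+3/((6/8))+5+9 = 145763/8568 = 17.01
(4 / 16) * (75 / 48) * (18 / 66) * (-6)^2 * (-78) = -26325 / 88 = -299.15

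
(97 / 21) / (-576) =-0.01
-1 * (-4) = 4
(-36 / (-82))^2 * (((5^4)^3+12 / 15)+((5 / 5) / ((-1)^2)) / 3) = 47056253.94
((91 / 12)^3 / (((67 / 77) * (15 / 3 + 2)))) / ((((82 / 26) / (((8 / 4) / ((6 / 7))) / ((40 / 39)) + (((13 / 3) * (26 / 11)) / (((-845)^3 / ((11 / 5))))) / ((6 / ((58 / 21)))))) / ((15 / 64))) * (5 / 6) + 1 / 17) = 8652714992664089347 / 602799416468127936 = 14.35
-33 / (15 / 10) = -22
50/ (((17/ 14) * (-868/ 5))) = -125/ 527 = -0.24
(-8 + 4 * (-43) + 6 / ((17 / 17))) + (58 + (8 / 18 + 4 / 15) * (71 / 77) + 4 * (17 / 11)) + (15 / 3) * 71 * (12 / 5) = 2573932 / 3465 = 742.84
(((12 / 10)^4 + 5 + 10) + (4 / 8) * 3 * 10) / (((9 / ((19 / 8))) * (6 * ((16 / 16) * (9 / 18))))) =63479 / 22500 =2.82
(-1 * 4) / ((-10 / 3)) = 6 / 5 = 1.20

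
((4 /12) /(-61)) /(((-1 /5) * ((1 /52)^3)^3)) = 75953712667642.40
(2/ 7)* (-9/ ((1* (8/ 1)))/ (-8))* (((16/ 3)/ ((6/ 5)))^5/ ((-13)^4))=3200000/ 1311721047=0.00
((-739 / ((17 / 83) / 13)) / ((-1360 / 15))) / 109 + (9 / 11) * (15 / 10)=33117789 / 5544176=5.97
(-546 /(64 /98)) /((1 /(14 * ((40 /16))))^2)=-16386825 /16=-1024176.56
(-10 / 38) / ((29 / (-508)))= 2540 / 551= 4.61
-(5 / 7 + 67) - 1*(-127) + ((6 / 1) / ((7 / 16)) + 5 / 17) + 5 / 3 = 3823 / 51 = 74.96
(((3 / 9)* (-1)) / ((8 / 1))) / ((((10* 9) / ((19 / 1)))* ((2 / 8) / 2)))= -19 / 270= -0.07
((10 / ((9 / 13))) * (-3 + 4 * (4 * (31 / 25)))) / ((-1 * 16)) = -5473 / 360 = -15.20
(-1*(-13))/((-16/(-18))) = 117/8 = 14.62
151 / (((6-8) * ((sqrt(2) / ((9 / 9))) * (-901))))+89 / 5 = 151 * sqrt(2) / 3604+89 / 5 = 17.86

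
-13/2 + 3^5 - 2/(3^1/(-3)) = 477/2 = 238.50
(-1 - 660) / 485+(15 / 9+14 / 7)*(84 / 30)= 2591 / 291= 8.90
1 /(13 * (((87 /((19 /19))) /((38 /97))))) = 38 /109707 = 0.00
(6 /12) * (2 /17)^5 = 16 /1419857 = 0.00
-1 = -1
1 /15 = 0.07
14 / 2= 7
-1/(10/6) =-3/5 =-0.60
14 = 14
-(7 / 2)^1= -3.50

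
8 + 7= 15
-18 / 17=-1.06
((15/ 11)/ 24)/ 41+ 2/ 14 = 3643/ 25256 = 0.14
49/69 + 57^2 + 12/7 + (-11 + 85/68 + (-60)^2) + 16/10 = 66106031/9660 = 6843.27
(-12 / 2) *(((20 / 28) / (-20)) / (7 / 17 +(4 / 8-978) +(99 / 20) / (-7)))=-510 / 2327153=-0.00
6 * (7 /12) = 7 /2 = 3.50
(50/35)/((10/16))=16/7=2.29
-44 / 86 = -22 / 43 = -0.51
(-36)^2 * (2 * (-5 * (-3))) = 38880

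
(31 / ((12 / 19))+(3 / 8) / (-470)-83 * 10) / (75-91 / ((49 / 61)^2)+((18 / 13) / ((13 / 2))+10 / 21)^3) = 131253525814641867 / 11042895090817280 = 11.89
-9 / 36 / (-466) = 1 / 1864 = 0.00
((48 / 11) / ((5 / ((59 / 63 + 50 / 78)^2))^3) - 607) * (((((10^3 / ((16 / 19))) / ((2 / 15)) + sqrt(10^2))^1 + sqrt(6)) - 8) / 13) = -229930963180020910724862511 / 553279839152188648500 - 83885794666187855061971 * sqrt(6) / 1798159477244613107625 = -415692.33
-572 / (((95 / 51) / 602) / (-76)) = 70246176 / 5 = 14049235.20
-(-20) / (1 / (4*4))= 320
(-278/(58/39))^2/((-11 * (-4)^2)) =-29387241/148016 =-198.54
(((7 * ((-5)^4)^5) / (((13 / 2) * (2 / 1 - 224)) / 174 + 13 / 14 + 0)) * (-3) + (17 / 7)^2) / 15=3984203338623133286 / 219765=18129380650345.29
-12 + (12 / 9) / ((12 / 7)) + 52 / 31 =-2663 / 279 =-9.54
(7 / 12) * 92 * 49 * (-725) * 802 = -4587059050 / 3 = -1529019683.33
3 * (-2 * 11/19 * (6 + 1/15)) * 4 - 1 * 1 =-8103/95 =-85.29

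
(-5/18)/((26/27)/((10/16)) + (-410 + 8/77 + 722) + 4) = -5775/6603832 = -0.00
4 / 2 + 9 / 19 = 47 / 19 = 2.47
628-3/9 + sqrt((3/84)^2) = 52727/84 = 627.70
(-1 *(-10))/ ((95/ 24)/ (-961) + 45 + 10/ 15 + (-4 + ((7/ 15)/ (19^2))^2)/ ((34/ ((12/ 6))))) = 0.22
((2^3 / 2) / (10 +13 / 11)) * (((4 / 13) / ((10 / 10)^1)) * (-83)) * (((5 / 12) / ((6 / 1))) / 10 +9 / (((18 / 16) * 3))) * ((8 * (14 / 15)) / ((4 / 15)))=-9842140 / 14391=-683.91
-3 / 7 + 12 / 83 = -165 / 581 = -0.28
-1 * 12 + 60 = 48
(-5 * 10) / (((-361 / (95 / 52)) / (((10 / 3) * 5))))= 4.22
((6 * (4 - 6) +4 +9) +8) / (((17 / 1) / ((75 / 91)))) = 675 / 1547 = 0.44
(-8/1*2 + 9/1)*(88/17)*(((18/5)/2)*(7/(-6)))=6468/85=76.09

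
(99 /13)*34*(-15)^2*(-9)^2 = 61345350 /13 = 4718873.08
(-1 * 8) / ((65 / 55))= -88 / 13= -6.77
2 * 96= 192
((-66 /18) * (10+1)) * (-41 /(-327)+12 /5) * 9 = -499609 /545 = -916.71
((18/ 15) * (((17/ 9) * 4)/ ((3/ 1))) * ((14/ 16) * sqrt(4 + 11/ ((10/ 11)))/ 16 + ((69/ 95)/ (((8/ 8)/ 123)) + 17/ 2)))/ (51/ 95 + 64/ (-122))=137921 * sqrt(1610)/ 102240 + 77107172/ 3195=24187.83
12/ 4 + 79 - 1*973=-891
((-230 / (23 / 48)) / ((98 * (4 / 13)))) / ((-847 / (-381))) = -7.16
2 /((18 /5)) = 5 /9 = 0.56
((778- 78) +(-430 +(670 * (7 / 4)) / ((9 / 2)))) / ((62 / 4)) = 9550 / 279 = 34.23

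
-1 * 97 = -97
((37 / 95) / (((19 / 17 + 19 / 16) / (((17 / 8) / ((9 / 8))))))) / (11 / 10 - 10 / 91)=0.32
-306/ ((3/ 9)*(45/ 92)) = -9384/ 5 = -1876.80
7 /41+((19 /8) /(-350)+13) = 1511221 /114800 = 13.16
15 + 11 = 26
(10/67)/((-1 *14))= -5/469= -0.01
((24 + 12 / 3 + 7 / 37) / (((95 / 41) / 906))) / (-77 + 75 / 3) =-19371639 / 91390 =-211.97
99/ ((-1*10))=-99/ 10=-9.90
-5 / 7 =-0.71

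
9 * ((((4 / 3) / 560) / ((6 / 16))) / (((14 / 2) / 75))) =30 / 49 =0.61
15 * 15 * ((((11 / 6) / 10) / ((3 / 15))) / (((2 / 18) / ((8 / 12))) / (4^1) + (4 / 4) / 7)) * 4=138600 / 31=4470.97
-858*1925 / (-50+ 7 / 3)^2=-9450 / 13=-726.92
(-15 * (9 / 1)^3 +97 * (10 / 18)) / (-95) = 19586 / 171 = 114.54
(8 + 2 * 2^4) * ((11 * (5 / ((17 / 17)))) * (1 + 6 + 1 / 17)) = 264000 / 17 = 15529.41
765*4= 3060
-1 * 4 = -4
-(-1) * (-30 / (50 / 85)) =-51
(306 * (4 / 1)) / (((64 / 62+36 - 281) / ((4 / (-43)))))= 50592 / 108403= 0.47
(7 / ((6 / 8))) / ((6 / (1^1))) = 14 / 9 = 1.56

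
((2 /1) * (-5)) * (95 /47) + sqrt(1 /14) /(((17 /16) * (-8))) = -20.24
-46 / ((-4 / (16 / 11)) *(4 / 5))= 230 / 11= 20.91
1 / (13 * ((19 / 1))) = 1 / 247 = 0.00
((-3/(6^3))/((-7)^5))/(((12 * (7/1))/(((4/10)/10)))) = 1/2541218400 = 0.00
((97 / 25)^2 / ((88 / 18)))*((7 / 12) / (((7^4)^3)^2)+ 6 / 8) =434552417532261014409561 / 188160137963056299858125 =2.31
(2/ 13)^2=4/ 169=0.02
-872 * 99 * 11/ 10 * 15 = -1424412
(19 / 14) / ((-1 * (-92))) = 19 / 1288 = 0.01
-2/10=-0.20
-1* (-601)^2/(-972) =361201/972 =371.61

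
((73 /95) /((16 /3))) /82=219 /124640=0.00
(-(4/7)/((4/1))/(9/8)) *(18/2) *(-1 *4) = 32/7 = 4.57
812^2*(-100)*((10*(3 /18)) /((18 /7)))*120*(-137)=6323108960000 /9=702567662222.22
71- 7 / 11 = 774 / 11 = 70.36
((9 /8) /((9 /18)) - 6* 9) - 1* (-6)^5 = 7724.25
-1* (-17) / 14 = 17 / 14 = 1.21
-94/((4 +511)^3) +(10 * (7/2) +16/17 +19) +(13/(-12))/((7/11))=10384321137643/195051769500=53.24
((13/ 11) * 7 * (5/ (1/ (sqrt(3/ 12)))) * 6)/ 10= 12.41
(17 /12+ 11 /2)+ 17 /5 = 619 /60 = 10.32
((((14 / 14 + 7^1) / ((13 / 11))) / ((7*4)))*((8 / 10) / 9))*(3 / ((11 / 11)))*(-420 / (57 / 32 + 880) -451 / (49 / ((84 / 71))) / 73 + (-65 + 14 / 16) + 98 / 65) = -52905285737821 / 12975916883475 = -4.08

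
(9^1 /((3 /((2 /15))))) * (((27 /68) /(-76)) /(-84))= 9 /361760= 0.00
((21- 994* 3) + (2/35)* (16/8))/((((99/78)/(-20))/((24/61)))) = 7838272/427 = 18356.61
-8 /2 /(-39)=4 /39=0.10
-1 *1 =-1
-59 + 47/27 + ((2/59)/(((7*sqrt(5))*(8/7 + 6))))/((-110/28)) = -1546/27- 14*sqrt(5)/405625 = -57.26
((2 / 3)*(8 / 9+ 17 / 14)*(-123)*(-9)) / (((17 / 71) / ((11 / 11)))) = 771415 / 119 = 6482.48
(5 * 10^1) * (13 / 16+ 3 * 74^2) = 6571525 / 8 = 821440.62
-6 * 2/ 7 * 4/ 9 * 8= -128/ 21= -6.10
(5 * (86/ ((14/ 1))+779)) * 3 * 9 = 741960/ 7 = 105994.29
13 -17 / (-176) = 2305 / 176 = 13.10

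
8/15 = 0.53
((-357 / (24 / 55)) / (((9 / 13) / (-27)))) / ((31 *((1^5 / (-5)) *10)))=-255255 / 496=-514.63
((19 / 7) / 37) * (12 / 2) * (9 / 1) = 1026 / 259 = 3.96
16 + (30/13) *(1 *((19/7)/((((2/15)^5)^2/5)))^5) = 7400690433086756100384099221690947789653591826210835124636094420723697/122999498272975880192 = 60168460335197609347853540000000000000000000000000.00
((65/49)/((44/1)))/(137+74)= 65/454916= 0.00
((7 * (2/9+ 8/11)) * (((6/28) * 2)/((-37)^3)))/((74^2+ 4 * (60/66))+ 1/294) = -9212/897629664215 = -0.00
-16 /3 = -5.33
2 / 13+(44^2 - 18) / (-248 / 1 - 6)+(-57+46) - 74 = -152548 / 1651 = -92.40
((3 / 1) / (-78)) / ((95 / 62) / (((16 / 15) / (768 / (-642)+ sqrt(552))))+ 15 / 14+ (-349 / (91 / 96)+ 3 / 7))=0.00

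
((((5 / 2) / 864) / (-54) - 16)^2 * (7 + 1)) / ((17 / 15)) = 11145200210045 / 6167549952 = 1807.07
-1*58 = -58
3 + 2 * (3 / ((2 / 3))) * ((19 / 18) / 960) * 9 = 1977 / 640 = 3.09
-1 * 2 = -2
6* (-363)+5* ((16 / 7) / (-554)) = -4223182 / 1939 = -2178.02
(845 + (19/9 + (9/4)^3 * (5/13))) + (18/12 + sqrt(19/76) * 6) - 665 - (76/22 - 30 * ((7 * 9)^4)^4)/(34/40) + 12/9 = 3043396680099626735797995792746186791/1400256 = 2173457339300546996976264000000.00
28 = 28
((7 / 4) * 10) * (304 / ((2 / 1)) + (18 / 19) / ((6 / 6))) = 2676.58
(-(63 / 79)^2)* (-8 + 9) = -3969 / 6241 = -0.64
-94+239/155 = -14331/155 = -92.46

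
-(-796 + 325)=471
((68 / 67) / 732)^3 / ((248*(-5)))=-4913 / 2285595448120440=-0.00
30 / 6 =5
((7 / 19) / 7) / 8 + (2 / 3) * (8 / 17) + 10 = 80003 / 7752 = 10.32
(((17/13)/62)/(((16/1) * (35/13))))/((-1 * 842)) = -17/29234240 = -0.00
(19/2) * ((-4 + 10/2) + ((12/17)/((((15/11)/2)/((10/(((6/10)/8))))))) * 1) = 134729/102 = 1320.87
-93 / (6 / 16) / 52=-62 / 13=-4.77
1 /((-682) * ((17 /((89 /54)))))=-89 /626076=-0.00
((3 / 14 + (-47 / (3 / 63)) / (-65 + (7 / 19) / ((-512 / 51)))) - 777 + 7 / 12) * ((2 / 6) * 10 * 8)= -808892881060 / 39858651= -20294.04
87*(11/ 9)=319/ 3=106.33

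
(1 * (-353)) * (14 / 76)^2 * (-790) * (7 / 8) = 47826205 / 5776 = 8280.16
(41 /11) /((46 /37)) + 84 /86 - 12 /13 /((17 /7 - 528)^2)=15217149566735 /3828440487014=3.97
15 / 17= 0.88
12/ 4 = 3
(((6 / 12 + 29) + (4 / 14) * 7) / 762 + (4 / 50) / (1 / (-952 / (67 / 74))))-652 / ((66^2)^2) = -21210203678182 / 252275044725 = -84.08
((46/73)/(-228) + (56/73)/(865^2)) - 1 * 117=-728544431441/6226728450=-117.00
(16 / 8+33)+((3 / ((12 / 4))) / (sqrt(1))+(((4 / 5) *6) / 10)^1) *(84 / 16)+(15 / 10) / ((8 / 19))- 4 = 16933 / 400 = 42.33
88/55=8/5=1.60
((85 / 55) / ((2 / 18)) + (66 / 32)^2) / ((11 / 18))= 460323 / 15488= 29.72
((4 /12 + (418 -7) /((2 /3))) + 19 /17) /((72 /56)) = 441217 /918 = 480.63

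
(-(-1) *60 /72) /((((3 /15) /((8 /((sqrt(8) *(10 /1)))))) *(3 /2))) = 5 *sqrt(2) /9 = 0.79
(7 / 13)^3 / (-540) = -343 / 1186380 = -0.00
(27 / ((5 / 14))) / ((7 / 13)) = 140.40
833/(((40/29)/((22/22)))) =24157/40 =603.92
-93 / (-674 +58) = 93 / 616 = 0.15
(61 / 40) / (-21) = -0.07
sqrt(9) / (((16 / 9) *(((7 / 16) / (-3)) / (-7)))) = 81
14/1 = 14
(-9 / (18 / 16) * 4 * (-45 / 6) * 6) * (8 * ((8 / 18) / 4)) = 1280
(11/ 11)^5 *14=14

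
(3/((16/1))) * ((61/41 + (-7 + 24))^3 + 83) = 1323719865/1102736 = 1200.40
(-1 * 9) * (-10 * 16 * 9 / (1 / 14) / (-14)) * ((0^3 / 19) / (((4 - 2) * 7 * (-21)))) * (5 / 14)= 0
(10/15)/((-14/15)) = -5/7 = -0.71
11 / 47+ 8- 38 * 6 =-10329 / 47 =-219.77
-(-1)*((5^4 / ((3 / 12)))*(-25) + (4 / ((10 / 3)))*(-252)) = -314012 / 5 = -62802.40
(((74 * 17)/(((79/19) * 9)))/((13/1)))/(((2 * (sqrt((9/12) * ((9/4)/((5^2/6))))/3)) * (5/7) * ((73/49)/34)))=278745124 * sqrt(2)/2024217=194.74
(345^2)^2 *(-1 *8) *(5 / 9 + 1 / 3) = -100742760000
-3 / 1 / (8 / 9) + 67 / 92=-487 / 184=-2.65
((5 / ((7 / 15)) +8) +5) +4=194 / 7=27.71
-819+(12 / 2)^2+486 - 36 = -333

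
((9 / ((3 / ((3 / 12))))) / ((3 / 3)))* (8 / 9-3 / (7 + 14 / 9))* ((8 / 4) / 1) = 373 / 462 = 0.81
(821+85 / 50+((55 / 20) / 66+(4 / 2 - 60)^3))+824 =-23215831 / 120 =-193465.26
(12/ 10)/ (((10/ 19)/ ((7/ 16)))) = 399/ 400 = 1.00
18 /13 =1.38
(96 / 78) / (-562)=-8 / 3653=-0.00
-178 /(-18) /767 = 89 /6903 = 0.01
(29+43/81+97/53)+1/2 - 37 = -44123/8586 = -5.14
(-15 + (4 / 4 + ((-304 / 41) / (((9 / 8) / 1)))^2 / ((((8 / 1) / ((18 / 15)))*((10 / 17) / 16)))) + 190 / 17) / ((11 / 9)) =3364188272 / 23576025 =142.70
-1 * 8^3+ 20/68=-8699/17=-511.71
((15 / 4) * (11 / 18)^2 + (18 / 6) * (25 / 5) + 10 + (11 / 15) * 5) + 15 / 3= 15149 / 432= 35.07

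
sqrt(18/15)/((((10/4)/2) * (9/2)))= 8 * sqrt(30)/225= 0.19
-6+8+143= 145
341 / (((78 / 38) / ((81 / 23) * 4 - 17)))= -434093 / 897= -483.94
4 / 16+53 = 53.25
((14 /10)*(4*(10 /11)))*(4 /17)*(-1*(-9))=2016 /187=10.78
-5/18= -0.28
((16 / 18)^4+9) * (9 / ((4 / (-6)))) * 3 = -63145 / 162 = -389.78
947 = 947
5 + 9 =14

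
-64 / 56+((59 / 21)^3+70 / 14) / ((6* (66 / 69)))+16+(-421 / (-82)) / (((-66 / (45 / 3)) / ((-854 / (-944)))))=438525019547 / 23656891104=18.54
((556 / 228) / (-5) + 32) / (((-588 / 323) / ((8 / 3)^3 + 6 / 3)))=-362.88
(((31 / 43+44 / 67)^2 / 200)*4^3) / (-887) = -126023688 / 184056070175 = -0.00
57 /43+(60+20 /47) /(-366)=429197 /369843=1.16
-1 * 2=-2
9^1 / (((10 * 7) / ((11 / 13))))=99 / 910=0.11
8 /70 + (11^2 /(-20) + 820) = 113969 /140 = 814.06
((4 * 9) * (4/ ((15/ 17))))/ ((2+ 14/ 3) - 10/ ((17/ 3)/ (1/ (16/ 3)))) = 332928/ 12925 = 25.76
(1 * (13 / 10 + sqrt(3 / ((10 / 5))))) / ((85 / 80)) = 2.38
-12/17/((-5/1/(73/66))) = 146/935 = 0.16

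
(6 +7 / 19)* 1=121 / 19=6.37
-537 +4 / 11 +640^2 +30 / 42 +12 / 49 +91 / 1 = 409155.32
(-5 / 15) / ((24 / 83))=-83 / 72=-1.15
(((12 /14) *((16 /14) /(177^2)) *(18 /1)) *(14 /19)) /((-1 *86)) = -96 /19907839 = -0.00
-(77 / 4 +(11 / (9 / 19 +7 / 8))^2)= -14418261 / 168100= -85.77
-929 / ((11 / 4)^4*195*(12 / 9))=-59456 / 951665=-0.06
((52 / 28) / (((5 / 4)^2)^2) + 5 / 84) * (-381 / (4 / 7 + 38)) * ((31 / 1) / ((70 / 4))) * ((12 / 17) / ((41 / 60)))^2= -112629696 / 7354375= -15.31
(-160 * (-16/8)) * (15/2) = 2400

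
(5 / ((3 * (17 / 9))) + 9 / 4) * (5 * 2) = 1065 / 34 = 31.32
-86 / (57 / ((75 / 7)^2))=-161250 / 931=-173.20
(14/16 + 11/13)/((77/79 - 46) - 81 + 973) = 14141/6958744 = 0.00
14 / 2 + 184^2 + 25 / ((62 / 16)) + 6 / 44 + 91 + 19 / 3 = 69496321 / 2046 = 33966.92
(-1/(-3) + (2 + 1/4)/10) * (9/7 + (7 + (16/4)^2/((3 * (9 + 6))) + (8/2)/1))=7.06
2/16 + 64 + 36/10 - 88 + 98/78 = -29669/1560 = -19.02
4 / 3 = 1.33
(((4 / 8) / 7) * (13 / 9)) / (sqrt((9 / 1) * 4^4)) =13 / 6048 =0.00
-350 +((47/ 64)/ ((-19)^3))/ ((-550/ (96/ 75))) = -66017874953/ 188622500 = -350.00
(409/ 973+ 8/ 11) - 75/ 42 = -13659/ 21406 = -0.64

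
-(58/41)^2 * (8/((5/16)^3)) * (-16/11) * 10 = 3527409664/462275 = 7630.54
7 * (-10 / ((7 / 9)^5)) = -590490 / 2401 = -245.94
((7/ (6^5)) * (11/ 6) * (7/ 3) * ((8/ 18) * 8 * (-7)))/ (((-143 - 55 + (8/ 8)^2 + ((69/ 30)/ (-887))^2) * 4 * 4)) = 74211985925/ 2440589454876744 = 0.00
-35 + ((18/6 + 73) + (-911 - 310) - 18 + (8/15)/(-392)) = -880531/735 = -1198.00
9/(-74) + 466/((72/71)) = 611929/1332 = 459.41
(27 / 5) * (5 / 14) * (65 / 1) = 1755 / 14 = 125.36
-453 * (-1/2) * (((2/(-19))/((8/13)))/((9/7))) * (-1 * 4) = 13741/114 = 120.54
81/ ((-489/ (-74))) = 1998/ 163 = 12.26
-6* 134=-804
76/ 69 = 1.10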